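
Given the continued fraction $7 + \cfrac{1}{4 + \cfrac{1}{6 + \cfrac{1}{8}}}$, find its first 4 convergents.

7/1, 29/4, 181/25, 1477/204

Using the convergent recurrence p_i = a_i*p_{i-1} + p_{i-2}, q_i = a_i*q_{i-1} + q_{i-2} with p_{-2}=0, p_{-1}=1, q_{-2}=1, q_{-1}=0:
  i=0: a_0=7, p_0 = 7*1 + 0 = 7, q_0 = 7*0 + 1 = 1.
  i=1: a_1=4, p_1 = 4*7 + 1 = 29, q_1 = 4*1 + 0 = 4.
  i=2: a_2=6, p_2 = 6*29 + 7 = 181, q_2 = 6*4 + 1 = 25.
  i=3: a_3=8, p_3 = 8*181 + 29 = 1477, q_3 = 8*25 + 4 = 204.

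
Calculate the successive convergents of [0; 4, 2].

Using the convergent recurrence p_i = a_i*p_{i-1} + p_{i-2}, q_i = a_i*q_{i-1} + q_{i-2} with p_{-2}=0, p_{-1}=1, q_{-2}=1, q_{-1}=0:
  i=0: a_0=0, p_0 = 0*1 + 0 = 0, q_0 = 0*0 + 1 = 1.
  i=1: a_1=4, p_1 = 4*0 + 1 = 1, q_1 = 4*1 + 0 = 4.
  i=2: a_2=2, p_2 = 2*1 + 0 = 2, q_2 = 2*4 + 1 = 9.

0/1, 1/4, 2/9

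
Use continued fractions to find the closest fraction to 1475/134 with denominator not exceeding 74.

Expand x = 1475/134 as a continued fraction with the Euclidean algorithm:
  1475 = 11*134 + 1, so a_0 = 11.
  134 = 134*1 + 0, so a_1 = 134.
so x = [11; 134].
Convergents (p_i = a_i*p_{i-1} + p_{i-2}, q_i = a_i*q_{i-1} + q_{i-2} with p_{-2}=0, p_{-1}=1, q_{-2}=1, q_{-1}=0), until the denominator exceeds 74:
  i=0: a_0=11, p_0 = 11*1 + 0 = 11, q_0 = 11*0 + 1 = 1.
  i=1: a_1=134, p_1 = 134*11 + 1 = 1475, q_1 = 134*1 + 0 = 134.
q_1 = 134 > 74, so the last convergent with denominator <= 74 is p_0/q_0 = 11/1.
The closest fraction with denominator <= 74 is either p_0/q_0 or the intermediate fraction (k*p_0 + p_{-1})/(k*q_0 + q_{-1}) with the largest k >= 1 whose denominator stays <= 74; these approach x as k grows, and every other convergent or intermediate fraction in range is farther away.
Largest k: floor((74 - q_{-1})/q_0) = floor((74 - 0)/1) = 74 (using the seeds p_{-1} = 1, q_{-1} = 0).
That gives (74*11 + 1)/(74*1 + 0) = 815/74.
Compare the errors: |x - 11/1| = |1475*1 - 11*134|/(134*1) = 1/134, and |x - 815/74| = |1475*74 - 815*134|/(134*74) = 60/9916.
Cross-multiplying, 60*134 = 8040 < 9916 = 1*9916, so 60/9916 is smaller: the intermediate fraction 815/74 is closer to x than 11/1.

815/74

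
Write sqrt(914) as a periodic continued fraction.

[30; (4, 3, 3, 4, 60)]

Write x_i = (sqrt(914) + m_i)/d_i with (m_0, d_0) = (0, 1). a_0 = floor(sqrt(914)) = 30, since 30^2 = 900 <= 914 < 961 = 31^2.
Iterate m_{i+1} = d_i*a_i - m_i, d_{i+1} = (914 - m_{i+1}^2)/d_i, a_{i+1} = floor((a_0 + m_{i+1})/d_{i+1}):
  m_1 = 1*30 - 0 = 30, d_1 = (914 - 30^2)/1 = 14/1 = 14, a_1 = floor((30 + 30)/14) = 4.
  m_2 = 14*4 - 30 = 26, d_2 = (914 - 26^2)/14 = 238/14 = 17, a_2 = floor((30 + 26)/17) = 3.
  m_3 = 17*3 - 26 = 25, d_3 = (914 - 25^2)/17 = 289/17 = 17, a_3 = floor((30 + 25)/17) = 3.
  m_4 = 17*3 - 25 = 26, d_4 = (914 - 26^2)/17 = 238/17 = 14, a_4 = floor((30 + 26)/14) = 4.
  m_5 = 14*4 - 26 = 30, d_5 = (914 - 30^2)/14 = 14/14 = 1, a_5 = floor((30 + 30)/1) = 60.
  m_6 = 1*60 - 30 = 30, d_6 = (914 - 30^2)/1 = 14/1 = 14: (m_6, d_6) = (m_1, d_1) = (30, 14), so from here the quotients repeat a_1, ..., a_5; the period length is 5.
Hence the expansion of sqrt(914) is a_0 = 30 followed by the repeating block 4, 3, 3, 4, 60 (period 5).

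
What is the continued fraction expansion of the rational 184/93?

[1; 1, 45, 2]

Run the Euclidean algorithm on 184 and 93; the successive quotients are the partial quotients a_0, a_1, ... (each step inverts the fractional part left over by the previous one):
  184 = 1*93 + 91, so a_0 = 1.
  93 = 1*91 + 2, so a_1 = 1.
  91 = 45*2 + 1, so a_2 = 45.
  2 = 2*1 + 0, so a_3 = 2.
The remainder reaches 0 after 4 divisions, so the expansion has 4 partial quotients, read off in order.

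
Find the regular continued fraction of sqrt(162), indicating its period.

Write x_i = (sqrt(162) + m_i)/d_i with (m_0, d_0) = (0, 1). a_0 = floor(sqrt(162)) = 12, since 12^2 = 144 <= 162 < 169 = 13^2.
Iterate m_{i+1} = d_i*a_i - m_i, d_{i+1} = (162 - m_{i+1}^2)/d_i, a_{i+1} = floor((a_0 + m_{i+1})/d_{i+1}):
  m_1 = 1*12 - 0 = 12, d_1 = (162 - 12^2)/1 = 18/1 = 18, a_1 = floor((12 + 12)/18) = 1.
  m_2 = 18*1 - 12 = 6, d_2 = (162 - 6^2)/18 = 126/18 = 7, a_2 = floor((12 + 6)/7) = 2.
  m_3 = 7*2 - 6 = 8, d_3 = (162 - 8^2)/7 = 98/7 = 14, a_3 = floor((12 + 8)/14) = 1.
  m_4 = 14*1 - 8 = 6, d_4 = (162 - 6^2)/14 = 126/14 = 9, a_4 = floor((12 + 6)/9) = 2.
  m_5 = 9*2 - 6 = 12, d_5 = (162 - 12^2)/9 = 18/9 = 2, a_5 = floor((12 + 12)/2) = 12.
  m_6 = 2*12 - 12 = 12, d_6 = (162 - 12^2)/2 = 18/2 = 9, a_6 = floor((12 + 12)/9) = 2.
  m_7 = 9*2 - 12 = 6, d_7 = (162 - 6^2)/9 = 126/9 = 14, a_7 = floor((12 + 6)/14) = 1.
  m_8 = 14*1 - 6 = 8, d_8 = (162 - 8^2)/14 = 98/14 = 7, a_8 = floor((12 + 8)/7) = 2.
  m_9 = 7*2 - 8 = 6, d_9 = (162 - 6^2)/7 = 126/7 = 18, a_9 = floor((12 + 6)/18) = 1.
  m_10 = 18*1 - 6 = 12, d_10 = (162 - 12^2)/18 = 18/18 = 1, a_10 = floor((12 + 12)/1) = 24.
  m_11 = 1*24 - 12 = 12, d_11 = (162 - 12^2)/1 = 18/1 = 18: (m_11, d_11) = (m_1, d_1) = (12, 18), so from here the quotients repeat a_1, ..., a_10; the period length is 10.
Hence the expansion of sqrt(162) is a_0 = 12 followed by the repeating block 1, 2, 1, 2, 12, 2, 1, 2, 1, 24 (period 10).

[12; (1, 2, 1, 2, 12, 2, 1, 2, 1, 24)]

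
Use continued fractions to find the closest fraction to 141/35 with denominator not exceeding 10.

4/1

Expand x = 141/35 as a continued fraction with the Euclidean algorithm:
  141 = 4*35 + 1, so a_0 = 4.
  35 = 35*1 + 0, so a_1 = 35.
so x = [4; 35].
Convergents (p_i = a_i*p_{i-1} + p_{i-2}, q_i = a_i*q_{i-1} + q_{i-2} with p_{-2}=0, p_{-1}=1, q_{-2}=1, q_{-1}=0), until the denominator exceeds 10:
  i=0: a_0=4, p_0 = 4*1 + 0 = 4, q_0 = 4*0 + 1 = 1.
  i=1: a_1=35, p_1 = 35*4 + 1 = 141, q_1 = 35*1 + 0 = 35.
q_1 = 35 > 10, so the last convergent with denominator <= 10 is p_0/q_0 = 4/1.
The closest fraction with denominator <= 10 is either p_0/q_0 or the intermediate fraction (k*p_0 + p_{-1})/(k*q_0 + q_{-1}) with the largest k >= 1 whose denominator stays <= 10; these approach x as k grows, and every other convergent or intermediate fraction in range is farther away.
Largest k: floor((10 - q_{-1})/q_0) = floor((10 - 0)/1) = 10 (using the seeds p_{-1} = 1, q_{-1} = 0).
That gives (10*4 + 1)/(10*1 + 0) = 41/10.
Compare the errors: |x - 4/1| = |141*1 - 4*35|/(35*1) = 1/35, and |x - 41/10| = |141*10 - 41*35|/(35*10) = 25/350.
Cross-multiplying, 1*350 = 350 < 875 = 25*35, so 1/35 is smaller: the convergent 4/1 is closer to x than 41/10.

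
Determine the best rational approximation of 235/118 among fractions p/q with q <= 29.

2/1

Expand x = 235/118 as a continued fraction with the Euclidean algorithm:
  235 = 1*118 + 117, so a_0 = 1.
  118 = 1*117 + 1, so a_1 = 1.
  117 = 117*1 + 0, so a_2 = 117.
so x = [1; 1, 117].
Convergents (p_i = a_i*p_{i-1} + p_{i-2}, q_i = a_i*q_{i-1} + q_{i-2} with p_{-2}=0, p_{-1}=1, q_{-2}=1, q_{-1}=0), until the denominator exceeds 29:
  i=0: a_0=1, p_0 = 1*1 + 0 = 1, q_0 = 1*0 + 1 = 1.
  i=1: a_1=1, p_1 = 1*1 + 1 = 2, q_1 = 1*1 + 0 = 1.
  i=2: a_2=117, p_2 = 117*2 + 1 = 235, q_2 = 117*1 + 1 = 118.
q_2 = 118 > 29, so the last convergent with denominator <= 29 is p_1/q_1 = 2/1.
The closest fraction with denominator <= 29 is either p_1/q_1 or the intermediate fraction (k*p_1 + p_0)/(k*q_1 + q_0) with the largest k >= 1 whose denominator stays <= 29; these approach x as k grows, and every other convergent or intermediate fraction in range is farther away.
Largest k: floor((29 - q_0)/q_1) = floor((29 - 1)/1) = 28.
That gives (28*2 + 1)/(28*1 + 1) = 57/29.
Compare the errors: |x - 2/1| = |235*1 - 2*118|/(118*1) = 1/118, and |x - 57/29| = |235*29 - 57*118|/(118*29) = 89/3422.
Cross-multiplying, 1*3422 = 3422 < 10502 = 89*118, so 1/118 is smaller: the convergent 2/1 is closer to x than 57/29.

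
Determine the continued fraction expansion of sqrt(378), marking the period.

[19; (2, 3, 1, 4, 1, 3, 2, 38)]

Write x_i = (sqrt(378) + m_i)/d_i with (m_0, d_0) = (0, 1). a_0 = floor(sqrt(378)) = 19, since 19^2 = 361 <= 378 < 400 = 20^2.
Iterate m_{i+1} = d_i*a_i - m_i, d_{i+1} = (378 - m_{i+1}^2)/d_i, a_{i+1} = floor((a_0 + m_{i+1})/d_{i+1}):
  m_1 = 1*19 - 0 = 19, d_1 = (378 - 19^2)/1 = 17/1 = 17, a_1 = floor((19 + 19)/17) = 2.
  m_2 = 17*2 - 19 = 15, d_2 = (378 - 15^2)/17 = 153/17 = 9, a_2 = floor((19 + 15)/9) = 3.
  m_3 = 9*3 - 15 = 12, d_3 = (378 - 12^2)/9 = 234/9 = 26, a_3 = floor((19 + 12)/26) = 1.
  m_4 = 26*1 - 12 = 14, d_4 = (378 - 14^2)/26 = 182/26 = 7, a_4 = floor((19 + 14)/7) = 4.
  m_5 = 7*4 - 14 = 14, d_5 = (378 - 14^2)/7 = 182/7 = 26, a_5 = floor((19 + 14)/26) = 1.
  m_6 = 26*1 - 14 = 12, d_6 = (378 - 12^2)/26 = 234/26 = 9, a_6 = floor((19 + 12)/9) = 3.
  m_7 = 9*3 - 12 = 15, d_7 = (378 - 15^2)/9 = 153/9 = 17, a_7 = floor((19 + 15)/17) = 2.
  m_8 = 17*2 - 15 = 19, d_8 = (378 - 19^2)/17 = 17/17 = 1, a_8 = floor((19 + 19)/1) = 38.
  m_9 = 1*38 - 19 = 19, d_9 = (378 - 19^2)/1 = 17/1 = 17: (m_9, d_9) = (m_1, d_1) = (19, 17), so from here the quotients repeat a_1, ..., a_8; the period length is 8.
Hence the expansion of sqrt(378) is a_0 = 19 followed by the repeating block 2, 3, 1, 4, 1, 3, 2, 38 (period 8).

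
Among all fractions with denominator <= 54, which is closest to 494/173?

Expand x = 494/173 as a continued fraction with the Euclidean algorithm:
  494 = 2*173 + 148, so a_0 = 2.
  173 = 1*148 + 25, so a_1 = 1.
  148 = 5*25 + 23, so a_2 = 5.
  25 = 1*23 + 2, so a_3 = 1.
  23 = 11*2 + 1, so a_4 = 11.
  2 = 2*1 + 0, so a_5 = 2.
so x = [2; 1, 5, 1, 11, 2].
Convergents (p_i = a_i*p_{i-1} + p_{i-2}, q_i = a_i*q_{i-1} + q_{i-2} with p_{-2}=0, p_{-1}=1, q_{-2}=1, q_{-1}=0), until the denominator exceeds 54:
  i=0: a_0=2, p_0 = 2*1 + 0 = 2, q_0 = 2*0 + 1 = 1.
  i=1: a_1=1, p_1 = 1*2 + 1 = 3, q_1 = 1*1 + 0 = 1.
  i=2: a_2=5, p_2 = 5*3 + 2 = 17, q_2 = 5*1 + 1 = 6.
  i=3: a_3=1, p_3 = 1*17 + 3 = 20, q_3 = 1*6 + 1 = 7.
  i=4: a_4=11, p_4 = 11*20 + 17 = 237, q_4 = 11*7 + 6 = 83.
q_4 = 83 > 54, so the last convergent with denominator <= 54 is p_3/q_3 = 20/7.
The closest fraction with denominator <= 54 is either p_3/q_3 or the intermediate fraction (k*p_3 + p_2)/(k*q_3 + q_2) with the largest k >= 1 whose denominator stays <= 54; these approach x as k grows, and every other convergent or intermediate fraction in range is farther away.
Largest k: floor((54 - q_2)/q_3) = floor((54 - 6)/7) = 6.
That gives (6*20 + 17)/(6*7 + 6) = 137/48.
Compare the errors: |x - 20/7| = |494*7 - 20*173|/(173*7) = 2/1211, and |x - 137/48| = |494*48 - 137*173|/(173*48) = 11/8304.
Cross-multiplying, 11*1211 = 13321 < 16608 = 2*8304, so 11/8304 is smaller: the intermediate fraction 137/48 is closer to x than 20/7.

137/48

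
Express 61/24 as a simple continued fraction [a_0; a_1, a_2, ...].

[2; 1, 1, 5, 2]

Run the Euclidean algorithm on 61 and 24; the successive quotients are the partial quotients a_0, a_1, ... (each step inverts the fractional part left over by the previous one):
  61 = 2*24 + 13, so a_0 = 2.
  24 = 1*13 + 11, so a_1 = 1.
  13 = 1*11 + 2, so a_2 = 1.
  11 = 5*2 + 1, so a_3 = 5.
  2 = 2*1 + 0, so a_4 = 2.
The remainder reaches 0 after 5 divisions, so the expansion has 5 partial quotients, read off in order.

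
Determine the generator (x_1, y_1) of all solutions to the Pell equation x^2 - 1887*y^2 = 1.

First expand sqrt(1887) as a continued fraction. With x_i = (sqrt(1887) + m_i)/d_i and (m_0, d_0) = (0, 1): a_0 = floor(sqrt(1887)) = 43, since 43^2 = 1849 <= 1887 < 1936 = 44^2.
Iterate m_{i+1} = d_i*a_i - m_i, d_{i+1} = (1887 - m_{i+1}^2)/d_i, a_{i+1} = floor((a_0 + m_{i+1})/d_{i+1}):
  m_1 = 1*43 - 0 = 43, d_1 = (1887 - 43^2)/1 = 38/1 = 38, a_1 = floor((43 + 43)/38) = 2.
  m_2 = 38*2 - 43 = 33, d_2 = (1887 - 33^2)/38 = 798/38 = 21, a_2 = floor((43 + 33)/21) = 3.
  m_3 = 21*3 - 33 = 30, d_3 = (1887 - 30^2)/21 = 987/21 = 47, a_3 = floor((43 + 30)/47) = 1.
  m_4 = 47*1 - 30 = 17, d_4 = (1887 - 17^2)/47 = 1598/47 = 34, a_4 = floor((43 + 17)/34) = 1.
  m_5 = 34*1 - 17 = 17, d_5 = (1887 - 17^2)/34 = 1598/34 = 47, a_5 = floor((43 + 17)/47) = 1.
  m_6 = 47*1 - 17 = 30, d_6 = (1887 - 30^2)/47 = 987/47 = 21, a_6 = floor((43 + 30)/21) = 3.
  m_7 = 21*3 - 30 = 33, d_7 = (1887 - 33^2)/21 = 798/21 = 38, a_7 = floor((43 + 33)/38) = 2.
  m_8 = 38*2 - 33 = 43, d_8 = (1887 - 43^2)/38 = 38/38 = 1, a_8 = floor((43 + 43)/1) = 86.
  m_9 = 1*86 - 43 = 43, d_9 = (1887 - 43^2)/1 = 38/1 = 38: (m_9, d_9) = (m_1, d_1) = (43, 38), so from here the quotients repeat a_1, ..., a_8; the period length is 8.
So sqrt(1887) = [43; (2, 3, 1, 1, 1, 3, 2, 86)] with period length k = 8.
k is even, so the fundamental solution of x^2 - 1887y^2 = 1 is (p_{k-1}, q_{k-1}) = (p_7, q_7); compute convergents through index 7.
Convergents (p_i = a_i*p_{i-1} + p_{i-2}, q_i = a_i*q_{i-1} + q_{i-2} with p_{-2}=0, p_{-1}=1, q_{-2}=1, q_{-1}=0):
  i=0: a_0=43, p_0 = 43*1 + 0 = 43, q_0 = 43*0 + 1 = 1.
  i=1: a_1=2, p_1 = 2*43 + 1 = 87, q_1 = 2*1 + 0 = 2.
  i=2: a_2=3, p_2 = 3*87 + 43 = 304, q_2 = 3*2 + 1 = 7.
  i=3: a_3=1, p_3 = 1*304 + 87 = 391, q_3 = 1*7 + 2 = 9.
  i=4: a_4=1, p_4 = 1*391 + 304 = 695, q_4 = 1*9 + 7 = 16.
  i=5: a_5=1, p_5 = 1*695 + 391 = 1086, q_5 = 1*16 + 9 = 25.
  i=6: a_6=3, p_6 = 3*1086 + 695 = 3953, q_6 = 3*25 + 16 = 91.
  i=7: a_7=2, p_7 = 2*3953 + 1086 = 8992, q_7 = 2*91 + 25 = 207.
Check: 8992^2 - 1887*207^2 = 80856064 - 80856063 = 1, so (x, y) = (8992, 207) solves the equation, and by the theorem it is the least positive solution.

(x, y) = (8992, 207)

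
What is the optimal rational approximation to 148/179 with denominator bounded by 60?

Expand x = 148/179 as a continued fraction with the Euclidean algorithm:
  148 = 0*179 + 148, so a_0 = 0.
  179 = 1*148 + 31, so a_1 = 1.
  148 = 4*31 + 24, so a_2 = 4.
  31 = 1*24 + 7, so a_3 = 1.
  24 = 3*7 + 3, so a_4 = 3.
  7 = 2*3 + 1, so a_5 = 2.
  3 = 3*1 + 0, so a_6 = 3.
so x = [0; 1, 4, 1, 3, 2, 3].
Convergents (p_i = a_i*p_{i-1} + p_{i-2}, q_i = a_i*q_{i-1} + q_{i-2} with p_{-2}=0, p_{-1}=1, q_{-2}=1, q_{-1}=0), until the denominator exceeds 60:
  i=0: a_0=0, p_0 = 0*1 + 0 = 0, q_0 = 0*0 + 1 = 1.
  i=1: a_1=1, p_1 = 1*0 + 1 = 1, q_1 = 1*1 + 0 = 1.
  i=2: a_2=4, p_2 = 4*1 + 0 = 4, q_2 = 4*1 + 1 = 5.
  i=3: a_3=1, p_3 = 1*4 + 1 = 5, q_3 = 1*5 + 1 = 6.
  i=4: a_4=3, p_4 = 3*5 + 4 = 19, q_4 = 3*6 + 5 = 23.
  i=5: a_5=2, p_5 = 2*19 + 5 = 43, q_5 = 2*23 + 6 = 52.
  i=6: a_6=3, p_6 = 3*43 + 19 = 148, q_6 = 3*52 + 23 = 179.
q_6 = 179 > 60, so the last convergent with denominator <= 60 is p_5/q_5 = 43/52.
The closest fraction with denominator <= 60 is either p_5/q_5 or the intermediate fraction (k*p_5 + p_4)/(k*q_5 + q_4) with the largest k >= 1 whose denominator stays <= 60; these approach x as k grows, and every other convergent or intermediate fraction in range is farther away.
Largest k: floor((60 - q_4)/q_5) = floor((60 - 23)/52) = 0.
Since k = 0, no intermediate fraction beyond p_5/q_5 has denominator <= 60, so the convergent 43/52 is the closest (its error is |148*52 - 43*179|/(179*52) = 1/9308).

43/52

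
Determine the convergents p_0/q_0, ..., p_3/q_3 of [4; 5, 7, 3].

Using the convergent recurrence p_i = a_i*p_{i-1} + p_{i-2}, q_i = a_i*q_{i-1} + q_{i-2} with p_{-2}=0, p_{-1}=1, q_{-2}=1, q_{-1}=0:
  i=0: a_0=4, p_0 = 4*1 + 0 = 4, q_0 = 4*0 + 1 = 1.
  i=1: a_1=5, p_1 = 5*4 + 1 = 21, q_1 = 5*1 + 0 = 5.
  i=2: a_2=7, p_2 = 7*21 + 4 = 151, q_2 = 7*5 + 1 = 36.
  i=3: a_3=3, p_3 = 3*151 + 21 = 474, q_3 = 3*36 + 5 = 113.

4/1, 21/5, 151/36, 474/113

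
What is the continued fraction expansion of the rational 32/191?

Run the Euclidean algorithm on 32 and 191; the successive quotients are the partial quotients a_0, a_1, ... (each step inverts the fractional part left over by the previous one):
  32 = 0*191 + 32, so a_0 = 0.
  191 = 5*32 + 31, so a_1 = 5.
  32 = 1*31 + 1, so a_2 = 1.
  31 = 31*1 + 0, so a_3 = 31.
The remainder reaches 0 after 4 divisions, so the expansion has 4 partial quotients, read off in order.

[0; 5, 1, 31]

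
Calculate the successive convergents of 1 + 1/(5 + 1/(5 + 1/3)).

1/1, 6/5, 31/26, 99/83

Using the convergent recurrence p_i = a_i*p_{i-1} + p_{i-2}, q_i = a_i*q_{i-1} + q_{i-2} with p_{-2}=0, p_{-1}=1, q_{-2}=1, q_{-1}=0:
  i=0: a_0=1, p_0 = 1*1 + 0 = 1, q_0 = 1*0 + 1 = 1.
  i=1: a_1=5, p_1 = 5*1 + 1 = 6, q_1 = 5*1 + 0 = 5.
  i=2: a_2=5, p_2 = 5*6 + 1 = 31, q_2 = 5*5 + 1 = 26.
  i=3: a_3=3, p_3 = 3*31 + 6 = 99, q_3 = 3*26 + 5 = 83.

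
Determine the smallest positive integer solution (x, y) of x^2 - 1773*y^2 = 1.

First expand sqrt(1773) as a continued fraction. With x_i = (sqrt(1773) + m_i)/d_i and (m_0, d_0) = (0, 1): a_0 = floor(sqrt(1773)) = 42, since 42^2 = 1764 <= 1773 < 1849 = 43^2.
Iterate m_{i+1} = d_i*a_i - m_i, d_{i+1} = (1773 - m_{i+1}^2)/d_i, a_{i+1} = floor((a_0 + m_{i+1})/d_{i+1}):
  m_1 = 1*42 - 0 = 42, d_1 = (1773 - 42^2)/1 = 9/1 = 9, a_1 = floor((42 + 42)/9) = 9.
  m_2 = 9*9 - 42 = 39, d_2 = (1773 - 39^2)/9 = 252/9 = 28, a_2 = floor((42 + 39)/28) = 2.
  m_3 = 28*2 - 39 = 17, d_3 = (1773 - 17^2)/28 = 1484/28 = 53, a_3 = floor((42 + 17)/53) = 1.
  m_4 = 53*1 - 17 = 36, d_4 = (1773 - 36^2)/53 = 477/53 = 9, a_4 = floor((42 + 36)/9) = 8.
  m_5 = 9*8 - 36 = 36, d_5 = (1773 - 36^2)/9 = 477/9 = 53, a_5 = floor((42 + 36)/53) = 1.
  m_6 = 53*1 - 36 = 17, d_6 = (1773 - 17^2)/53 = 1484/53 = 28, a_6 = floor((42 + 17)/28) = 2.
  m_7 = 28*2 - 17 = 39, d_7 = (1773 - 39^2)/28 = 252/28 = 9, a_7 = floor((42 + 39)/9) = 9.
  m_8 = 9*9 - 39 = 42, d_8 = (1773 - 42^2)/9 = 9/9 = 1, a_8 = floor((42 + 42)/1) = 84.
  m_9 = 1*84 - 42 = 42, d_9 = (1773 - 42^2)/1 = 9/1 = 9: (m_9, d_9) = (m_1, d_1) = (42, 9), so from here the quotients repeat a_1, ..., a_8; the period length is 8.
So sqrt(1773) = [42; (9, 2, 1, 8, 1, 2, 9, 84)] with period length k = 8.
k is even, so the fundamental solution of x^2 - 1773y^2 = 1 is (p_{k-1}, q_{k-1}) = (p_7, q_7); compute convergents through index 7.
Convergents (p_i = a_i*p_{i-1} + p_{i-2}, q_i = a_i*q_{i-1} + q_{i-2} with p_{-2}=0, p_{-1}=1, q_{-2}=1, q_{-1}=0):
  i=0: a_0=42, p_0 = 42*1 + 0 = 42, q_0 = 42*0 + 1 = 1.
  i=1: a_1=9, p_1 = 9*42 + 1 = 379, q_1 = 9*1 + 0 = 9.
  i=2: a_2=2, p_2 = 2*379 + 42 = 800, q_2 = 2*9 + 1 = 19.
  i=3: a_3=1, p_3 = 1*800 + 379 = 1179, q_3 = 1*19 + 9 = 28.
  i=4: a_4=8, p_4 = 8*1179 + 800 = 10232, q_4 = 8*28 + 19 = 243.
  i=5: a_5=1, p_5 = 1*10232 + 1179 = 11411, q_5 = 1*243 + 28 = 271.
  i=6: a_6=2, p_6 = 2*11411 + 10232 = 33054, q_6 = 2*271 + 243 = 785.
  i=7: a_7=9, p_7 = 9*33054 + 11411 = 308897, q_7 = 9*785 + 271 = 7336.
Check: 308897^2 - 1773*7336^2 = 95417356609 - 95417356608 = 1, so (x, y) = (308897, 7336) solves the equation, and by the theorem it is the least positive solution.

(x, y) = (308897, 7336)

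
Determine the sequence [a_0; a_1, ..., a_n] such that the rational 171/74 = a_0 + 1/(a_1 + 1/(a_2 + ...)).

[2; 3, 4, 1, 1, 2]

Run the Euclidean algorithm on 171 and 74; the successive quotients are the partial quotients a_0, a_1, ... (each step inverts the fractional part left over by the previous one):
  171 = 2*74 + 23, so a_0 = 2.
  74 = 3*23 + 5, so a_1 = 3.
  23 = 4*5 + 3, so a_2 = 4.
  5 = 1*3 + 2, so a_3 = 1.
  3 = 1*2 + 1, so a_4 = 1.
  2 = 2*1 + 0, so a_5 = 2.
The remainder reaches 0 after 6 divisions, so the expansion has 6 partial quotients, read off in order.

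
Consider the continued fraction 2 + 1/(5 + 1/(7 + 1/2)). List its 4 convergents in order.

Using the convergent recurrence p_i = a_i*p_{i-1} + p_{i-2}, q_i = a_i*q_{i-1} + q_{i-2} with p_{-2}=0, p_{-1}=1, q_{-2}=1, q_{-1}=0:
  i=0: a_0=2, p_0 = 2*1 + 0 = 2, q_0 = 2*0 + 1 = 1.
  i=1: a_1=5, p_1 = 5*2 + 1 = 11, q_1 = 5*1 + 0 = 5.
  i=2: a_2=7, p_2 = 7*11 + 2 = 79, q_2 = 7*5 + 1 = 36.
  i=3: a_3=2, p_3 = 2*79 + 11 = 169, q_3 = 2*36 + 5 = 77.

2/1, 11/5, 79/36, 169/77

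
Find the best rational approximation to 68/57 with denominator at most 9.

6/5

Expand x = 68/57 as a continued fraction with the Euclidean algorithm:
  68 = 1*57 + 11, so a_0 = 1.
  57 = 5*11 + 2, so a_1 = 5.
  11 = 5*2 + 1, so a_2 = 5.
  2 = 2*1 + 0, so a_3 = 2.
so x = [1; 5, 5, 2].
Convergents (p_i = a_i*p_{i-1} + p_{i-2}, q_i = a_i*q_{i-1} + q_{i-2} with p_{-2}=0, p_{-1}=1, q_{-2}=1, q_{-1}=0), until the denominator exceeds 9:
  i=0: a_0=1, p_0 = 1*1 + 0 = 1, q_0 = 1*0 + 1 = 1.
  i=1: a_1=5, p_1 = 5*1 + 1 = 6, q_1 = 5*1 + 0 = 5.
  i=2: a_2=5, p_2 = 5*6 + 1 = 31, q_2 = 5*5 + 1 = 26.
q_2 = 26 > 9, so the last convergent with denominator <= 9 is p_1/q_1 = 6/5.
The closest fraction with denominator <= 9 is either p_1/q_1 or the intermediate fraction (k*p_1 + p_0)/(k*q_1 + q_0) with the largest k >= 1 whose denominator stays <= 9; these approach x as k grows, and every other convergent or intermediate fraction in range is farther away.
Largest k: floor((9 - q_0)/q_1) = floor((9 - 1)/5) = 1.
That gives (1*6 + 1)/(1*5 + 1) = 7/6.
Compare the errors: |x - 6/5| = |68*5 - 6*57|/(57*5) = 2/285, and |x - 7/6| = |68*6 - 7*57|/(57*6) = 9/342.
Cross-multiplying, 2*342 = 684 < 2565 = 9*285, so 2/285 is smaller: the convergent 6/5 is closer to x than 7/6.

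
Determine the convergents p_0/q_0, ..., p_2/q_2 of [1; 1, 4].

1/1, 2/1, 9/5

Using the convergent recurrence p_i = a_i*p_{i-1} + p_{i-2}, q_i = a_i*q_{i-1} + q_{i-2} with p_{-2}=0, p_{-1}=1, q_{-2}=1, q_{-1}=0:
  i=0: a_0=1, p_0 = 1*1 + 0 = 1, q_0 = 1*0 + 1 = 1.
  i=1: a_1=1, p_1 = 1*1 + 1 = 2, q_1 = 1*1 + 0 = 1.
  i=2: a_2=4, p_2 = 4*2 + 1 = 9, q_2 = 4*1 + 1 = 5.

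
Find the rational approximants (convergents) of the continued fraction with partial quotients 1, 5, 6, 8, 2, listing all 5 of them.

Using the convergent recurrence p_i = a_i*p_{i-1} + p_{i-2}, q_i = a_i*q_{i-1} + q_{i-2} with p_{-2}=0, p_{-1}=1, q_{-2}=1, q_{-1}=0:
  i=0: a_0=1, p_0 = 1*1 + 0 = 1, q_0 = 1*0 + 1 = 1.
  i=1: a_1=5, p_1 = 5*1 + 1 = 6, q_1 = 5*1 + 0 = 5.
  i=2: a_2=6, p_2 = 6*6 + 1 = 37, q_2 = 6*5 + 1 = 31.
  i=3: a_3=8, p_3 = 8*37 + 6 = 302, q_3 = 8*31 + 5 = 253.
  i=4: a_4=2, p_4 = 2*302 + 37 = 641, q_4 = 2*253 + 31 = 537.

1/1, 6/5, 37/31, 302/253, 641/537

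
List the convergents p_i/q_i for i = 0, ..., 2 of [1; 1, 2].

1/1, 2/1, 5/3

Using the convergent recurrence p_i = a_i*p_{i-1} + p_{i-2}, q_i = a_i*q_{i-1} + q_{i-2} with p_{-2}=0, p_{-1}=1, q_{-2}=1, q_{-1}=0:
  i=0: a_0=1, p_0 = 1*1 + 0 = 1, q_0 = 1*0 + 1 = 1.
  i=1: a_1=1, p_1 = 1*1 + 1 = 2, q_1 = 1*1 + 0 = 1.
  i=2: a_2=2, p_2 = 2*2 + 1 = 5, q_2 = 2*1 + 1 = 3.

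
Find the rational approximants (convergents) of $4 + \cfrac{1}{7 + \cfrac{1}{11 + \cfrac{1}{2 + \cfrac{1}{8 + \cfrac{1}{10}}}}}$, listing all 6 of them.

4/1, 29/7, 323/78, 675/163, 5723/1382, 57905/13983

Using the convergent recurrence p_i = a_i*p_{i-1} + p_{i-2}, q_i = a_i*q_{i-1} + q_{i-2} with p_{-2}=0, p_{-1}=1, q_{-2}=1, q_{-1}=0:
  i=0: a_0=4, p_0 = 4*1 + 0 = 4, q_0 = 4*0 + 1 = 1.
  i=1: a_1=7, p_1 = 7*4 + 1 = 29, q_1 = 7*1 + 0 = 7.
  i=2: a_2=11, p_2 = 11*29 + 4 = 323, q_2 = 11*7 + 1 = 78.
  i=3: a_3=2, p_3 = 2*323 + 29 = 675, q_3 = 2*78 + 7 = 163.
  i=4: a_4=8, p_4 = 8*675 + 323 = 5723, q_4 = 8*163 + 78 = 1382.
  i=5: a_5=10, p_5 = 10*5723 + 675 = 57905, q_5 = 10*1382 + 163 = 13983.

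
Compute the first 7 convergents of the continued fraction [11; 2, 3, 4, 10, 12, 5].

11/1, 23/2, 80/7, 343/30, 3510/307, 42463/3714, 215825/18877

Using the convergent recurrence p_i = a_i*p_{i-1} + p_{i-2}, q_i = a_i*q_{i-1} + q_{i-2} with p_{-2}=0, p_{-1}=1, q_{-2}=1, q_{-1}=0:
  i=0: a_0=11, p_0 = 11*1 + 0 = 11, q_0 = 11*0 + 1 = 1.
  i=1: a_1=2, p_1 = 2*11 + 1 = 23, q_1 = 2*1 + 0 = 2.
  i=2: a_2=3, p_2 = 3*23 + 11 = 80, q_2 = 3*2 + 1 = 7.
  i=3: a_3=4, p_3 = 4*80 + 23 = 343, q_3 = 4*7 + 2 = 30.
  i=4: a_4=10, p_4 = 10*343 + 80 = 3510, q_4 = 10*30 + 7 = 307.
  i=5: a_5=12, p_5 = 12*3510 + 343 = 42463, q_5 = 12*307 + 30 = 3714.
  i=6: a_6=5, p_6 = 5*42463 + 3510 = 215825, q_6 = 5*3714 + 307 = 18877.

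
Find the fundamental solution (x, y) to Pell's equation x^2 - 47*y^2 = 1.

First expand sqrt(47) as a continued fraction. With x_i = (sqrt(47) + m_i)/d_i and (m_0, d_0) = (0, 1): a_0 = floor(sqrt(47)) = 6, since 6^2 = 36 <= 47 < 49 = 7^2.
Iterate m_{i+1} = d_i*a_i - m_i, d_{i+1} = (47 - m_{i+1}^2)/d_i, a_{i+1} = floor((a_0 + m_{i+1})/d_{i+1}):
  m_1 = 1*6 - 0 = 6, d_1 = (47 - 6^2)/1 = 11/1 = 11, a_1 = floor((6 + 6)/11) = 1.
  m_2 = 11*1 - 6 = 5, d_2 = (47 - 5^2)/11 = 22/11 = 2, a_2 = floor((6 + 5)/2) = 5.
  m_3 = 2*5 - 5 = 5, d_3 = (47 - 5^2)/2 = 22/2 = 11, a_3 = floor((6 + 5)/11) = 1.
  m_4 = 11*1 - 5 = 6, d_4 = (47 - 6^2)/11 = 11/11 = 1, a_4 = floor((6 + 6)/1) = 12.
  m_5 = 1*12 - 6 = 6, d_5 = (47 - 6^2)/1 = 11/1 = 11: (m_5, d_5) = (m_1, d_1) = (6, 11), so from here the quotients repeat a_1, ..., a_4; the period length is 4.
So sqrt(47) = [6; (1, 5, 1, 12)] with period length k = 4.
k is even, so the fundamental solution of x^2 - 47y^2 = 1 is (p_{k-1}, q_{k-1}) = (p_3, q_3); compute convergents through index 3.
Convergents (p_i = a_i*p_{i-1} + p_{i-2}, q_i = a_i*q_{i-1} + q_{i-2} with p_{-2}=0, p_{-1}=1, q_{-2}=1, q_{-1}=0):
  i=0: a_0=6, p_0 = 6*1 + 0 = 6, q_0 = 6*0 + 1 = 1.
  i=1: a_1=1, p_1 = 1*6 + 1 = 7, q_1 = 1*1 + 0 = 1.
  i=2: a_2=5, p_2 = 5*7 + 6 = 41, q_2 = 5*1 + 1 = 6.
  i=3: a_3=1, p_3 = 1*41 + 7 = 48, q_3 = 1*6 + 1 = 7.
Check: 48^2 - 47*7^2 = 2304 - 2303 = 1, so (x, y) = (48, 7) solves the equation, and by the theorem it is the least positive solution.

(x, y) = (48, 7)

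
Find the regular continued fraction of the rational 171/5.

Run the Euclidean algorithm on 171 and 5; the successive quotients are the partial quotients a_0, a_1, ... (each step inverts the fractional part left over by the previous one):
  171 = 34*5 + 1, so a_0 = 34.
  5 = 5*1 + 0, so a_1 = 5.
The remainder reaches 0 after 2 divisions, so the expansion has 2 partial quotients, read off in order.

[34; 5]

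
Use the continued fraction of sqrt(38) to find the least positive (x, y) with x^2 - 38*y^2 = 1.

First expand sqrt(38) as a continued fraction. With x_i = (sqrt(38) + m_i)/d_i and (m_0, d_0) = (0, 1): a_0 = floor(sqrt(38)) = 6, since 6^2 = 36 <= 38 < 49 = 7^2.
Iterate m_{i+1} = d_i*a_i - m_i, d_{i+1} = (38 - m_{i+1}^2)/d_i, a_{i+1} = floor((a_0 + m_{i+1})/d_{i+1}):
  m_1 = 1*6 - 0 = 6, d_1 = (38 - 6^2)/1 = 2/1 = 2, a_1 = floor((6 + 6)/2) = 6.
  m_2 = 2*6 - 6 = 6, d_2 = (38 - 6^2)/2 = 2/2 = 1, a_2 = floor((6 + 6)/1) = 12.
  m_3 = 1*12 - 6 = 6, d_3 = (38 - 6^2)/1 = 2/1 = 2: (m_3, d_3) = (m_1, d_1) = (6, 2), so from here the quotients repeat a_1, a_2; the period length is 2.
So sqrt(38) = [6; (6, 12)] with period length k = 2.
k is even, so the fundamental solution of x^2 - 38y^2 = 1 is (p_{k-1}, q_{k-1}) = (p_1, q_1); compute convergents through index 1.
Convergents (p_i = a_i*p_{i-1} + p_{i-2}, q_i = a_i*q_{i-1} + q_{i-2} with p_{-2}=0, p_{-1}=1, q_{-2}=1, q_{-1}=0):
  i=0: a_0=6, p_0 = 6*1 + 0 = 6, q_0 = 6*0 + 1 = 1.
  i=1: a_1=6, p_1 = 6*6 + 1 = 37, q_1 = 6*1 + 0 = 6.
Check: 37^2 - 38*6^2 = 1369 - 1368 = 1, so (x, y) = (37, 6) solves the equation, and by the theorem it is the least positive solution.

(x, y) = (37, 6)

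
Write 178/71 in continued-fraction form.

Run the Euclidean algorithm on 178 and 71; the successive quotients are the partial quotients a_0, a_1, ... (each step inverts the fractional part left over by the previous one):
  178 = 2*71 + 36, so a_0 = 2.
  71 = 1*36 + 35, so a_1 = 1.
  36 = 1*35 + 1, so a_2 = 1.
  35 = 35*1 + 0, so a_3 = 35.
The remainder reaches 0 after 4 divisions, so the expansion has 4 partial quotients, read off in order.

[2; 1, 1, 35]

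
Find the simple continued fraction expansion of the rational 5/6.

Run the Euclidean algorithm on 5 and 6; the successive quotients are the partial quotients a_0, a_1, ... (each step inverts the fractional part left over by the previous one):
  5 = 0*6 + 5, so a_0 = 0.
  6 = 1*5 + 1, so a_1 = 1.
  5 = 5*1 + 0, so a_2 = 5.
The remainder reaches 0 after 3 divisions, so the expansion has 3 partial quotients, read off in order.

[0; 1, 5]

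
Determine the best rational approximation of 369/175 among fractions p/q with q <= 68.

97/46

Expand x = 369/175 as a continued fraction with the Euclidean algorithm:
  369 = 2*175 + 19, so a_0 = 2.
  175 = 9*19 + 4, so a_1 = 9.
  19 = 4*4 + 3, so a_2 = 4.
  4 = 1*3 + 1, so a_3 = 1.
  3 = 3*1 + 0, so a_4 = 3.
so x = [2; 9, 4, 1, 3].
Convergents (p_i = a_i*p_{i-1} + p_{i-2}, q_i = a_i*q_{i-1} + q_{i-2} with p_{-2}=0, p_{-1}=1, q_{-2}=1, q_{-1}=0), until the denominator exceeds 68:
  i=0: a_0=2, p_0 = 2*1 + 0 = 2, q_0 = 2*0 + 1 = 1.
  i=1: a_1=9, p_1 = 9*2 + 1 = 19, q_1 = 9*1 + 0 = 9.
  i=2: a_2=4, p_2 = 4*19 + 2 = 78, q_2 = 4*9 + 1 = 37.
  i=3: a_3=1, p_3 = 1*78 + 19 = 97, q_3 = 1*37 + 9 = 46.
  i=4: a_4=3, p_4 = 3*97 + 78 = 369, q_4 = 3*46 + 37 = 175.
q_4 = 175 > 68, so the last convergent with denominator <= 68 is p_3/q_3 = 97/46.
The closest fraction with denominator <= 68 is either p_3/q_3 or the intermediate fraction (k*p_3 + p_2)/(k*q_3 + q_2) with the largest k >= 1 whose denominator stays <= 68; these approach x as k grows, and every other convergent or intermediate fraction in range is farther away.
Largest k: floor((68 - q_2)/q_3) = floor((68 - 37)/46) = 0.
Since k = 0, no intermediate fraction beyond p_3/q_3 has denominator <= 68, so the convergent 97/46 is the closest (its error is |369*46 - 97*175|/(175*46) = 1/8050).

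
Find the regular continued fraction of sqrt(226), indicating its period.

[15; (30)]

Write x_i = (sqrt(226) + m_i)/d_i with (m_0, d_0) = (0, 1). a_0 = floor(sqrt(226)) = 15, since 15^2 = 225 <= 226 < 256 = 16^2.
Iterate m_{i+1} = d_i*a_i - m_i, d_{i+1} = (226 - m_{i+1}^2)/d_i, a_{i+1} = floor((a_0 + m_{i+1})/d_{i+1}):
  m_1 = 1*15 - 0 = 15, d_1 = (226 - 15^2)/1 = 1/1 = 1, a_1 = floor((15 + 15)/1) = 30.
  m_2 = 1*30 - 15 = 15, d_2 = (226 - 15^2)/1 = 1/1 = 1: (m_2, d_2) = (m_1, d_1) = (15, 1), so from here the quotient a_1 repeats; the period length is 1.
Hence the expansion of sqrt(226) is a_0 = 15 followed by the repeating block 30 (period 1).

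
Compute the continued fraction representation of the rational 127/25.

Run the Euclidean algorithm on 127 and 25; the successive quotients are the partial quotients a_0, a_1, ... (each step inverts the fractional part left over by the previous one):
  127 = 5*25 + 2, so a_0 = 5.
  25 = 12*2 + 1, so a_1 = 12.
  2 = 2*1 + 0, so a_2 = 2.
The remainder reaches 0 after 3 divisions, so the expansion has 3 partial quotients, read off in order.

[5; 12, 2]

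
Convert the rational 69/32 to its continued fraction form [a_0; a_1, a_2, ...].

[2; 6, 2, 2]

Run the Euclidean algorithm on 69 and 32; the successive quotients are the partial quotients a_0, a_1, ... (each step inverts the fractional part left over by the previous one):
  69 = 2*32 + 5, so a_0 = 2.
  32 = 6*5 + 2, so a_1 = 6.
  5 = 2*2 + 1, so a_2 = 2.
  2 = 2*1 + 0, so a_3 = 2.
The remainder reaches 0 after 4 divisions, so the expansion has 4 partial quotients, read off in order.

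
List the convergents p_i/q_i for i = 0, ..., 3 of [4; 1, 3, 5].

Using the convergent recurrence p_i = a_i*p_{i-1} + p_{i-2}, q_i = a_i*q_{i-1} + q_{i-2} with p_{-2}=0, p_{-1}=1, q_{-2}=1, q_{-1}=0:
  i=0: a_0=4, p_0 = 4*1 + 0 = 4, q_0 = 4*0 + 1 = 1.
  i=1: a_1=1, p_1 = 1*4 + 1 = 5, q_1 = 1*1 + 0 = 1.
  i=2: a_2=3, p_2 = 3*5 + 4 = 19, q_2 = 3*1 + 1 = 4.
  i=3: a_3=5, p_3 = 5*19 + 5 = 100, q_3 = 5*4 + 1 = 21.

4/1, 5/1, 19/4, 100/21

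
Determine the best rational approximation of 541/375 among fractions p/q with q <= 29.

Expand x = 541/375 as a continued fraction with the Euclidean algorithm:
  541 = 1*375 + 166, so a_0 = 1.
  375 = 2*166 + 43, so a_1 = 2.
  166 = 3*43 + 37, so a_2 = 3.
  43 = 1*37 + 6, so a_3 = 1.
  37 = 6*6 + 1, so a_4 = 6.
  6 = 6*1 + 0, so a_5 = 6.
so x = [1; 2, 3, 1, 6, 6].
Convergents (p_i = a_i*p_{i-1} + p_{i-2}, q_i = a_i*q_{i-1} + q_{i-2} with p_{-2}=0, p_{-1}=1, q_{-2}=1, q_{-1}=0), until the denominator exceeds 29:
  i=0: a_0=1, p_0 = 1*1 + 0 = 1, q_0 = 1*0 + 1 = 1.
  i=1: a_1=2, p_1 = 2*1 + 1 = 3, q_1 = 2*1 + 0 = 2.
  i=2: a_2=3, p_2 = 3*3 + 1 = 10, q_2 = 3*2 + 1 = 7.
  i=3: a_3=1, p_3 = 1*10 + 3 = 13, q_3 = 1*7 + 2 = 9.
  i=4: a_4=6, p_4 = 6*13 + 10 = 88, q_4 = 6*9 + 7 = 61.
q_4 = 61 > 29, so the last convergent with denominator <= 29 is p_3/q_3 = 13/9.
The closest fraction with denominator <= 29 is either p_3/q_3 or the intermediate fraction (k*p_3 + p_2)/(k*q_3 + q_2) with the largest k >= 1 whose denominator stays <= 29; these approach x as k grows, and every other convergent or intermediate fraction in range is farther away.
Largest k: floor((29 - q_2)/q_3) = floor((29 - 7)/9) = 2.
That gives (2*13 + 10)/(2*9 + 7) = 36/25.
Compare the errors: |x - 13/9| = |541*9 - 13*375|/(375*9) = 6/3375, and |x - 36/25| = |541*25 - 36*375|/(375*25) = 25/9375.
Cross-multiplying, 6*9375 = 56250 < 84375 = 25*3375, so 6/3375 is smaller: the convergent 13/9 is closer to x than 36/25.

13/9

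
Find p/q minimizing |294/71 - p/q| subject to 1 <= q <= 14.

29/7

Expand x = 294/71 as a continued fraction with the Euclidean algorithm:
  294 = 4*71 + 10, so a_0 = 4.
  71 = 7*10 + 1, so a_1 = 7.
  10 = 10*1 + 0, so a_2 = 10.
so x = [4; 7, 10].
Convergents (p_i = a_i*p_{i-1} + p_{i-2}, q_i = a_i*q_{i-1} + q_{i-2} with p_{-2}=0, p_{-1}=1, q_{-2}=1, q_{-1}=0), until the denominator exceeds 14:
  i=0: a_0=4, p_0 = 4*1 + 0 = 4, q_0 = 4*0 + 1 = 1.
  i=1: a_1=7, p_1 = 7*4 + 1 = 29, q_1 = 7*1 + 0 = 7.
  i=2: a_2=10, p_2 = 10*29 + 4 = 294, q_2 = 10*7 + 1 = 71.
q_2 = 71 > 14, so the last convergent with denominator <= 14 is p_1/q_1 = 29/7.
The closest fraction with denominator <= 14 is either p_1/q_1 or the intermediate fraction (k*p_1 + p_0)/(k*q_1 + q_0) with the largest k >= 1 whose denominator stays <= 14; these approach x as k grows, and every other convergent or intermediate fraction in range is farther away.
Largest k: floor((14 - q_0)/q_1) = floor((14 - 1)/7) = 1.
That gives (1*29 + 4)/(1*7 + 1) = 33/8.
Compare the errors: |x - 29/7| = |294*7 - 29*71|/(71*7) = 1/497, and |x - 33/8| = |294*8 - 33*71|/(71*8) = 9/568.
Cross-multiplying, 1*568 = 568 < 4473 = 9*497, so 1/497 is smaller: the convergent 29/7 is closer to x than 33/8.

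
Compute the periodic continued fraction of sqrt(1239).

[35; (5, 70)]

Write x_i = (sqrt(1239) + m_i)/d_i with (m_0, d_0) = (0, 1). a_0 = floor(sqrt(1239)) = 35, since 35^2 = 1225 <= 1239 < 1296 = 36^2.
Iterate m_{i+1} = d_i*a_i - m_i, d_{i+1} = (1239 - m_{i+1}^2)/d_i, a_{i+1} = floor((a_0 + m_{i+1})/d_{i+1}):
  m_1 = 1*35 - 0 = 35, d_1 = (1239 - 35^2)/1 = 14/1 = 14, a_1 = floor((35 + 35)/14) = 5.
  m_2 = 14*5 - 35 = 35, d_2 = (1239 - 35^2)/14 = 14/14 = 1, a_2 = floor((35 + 35)/1) = 70.
  m_3 = 1*70 - 35 = 35, d_3 = (1239 - 35^2)/1 = 14/1 = 14: (m_3, d_3) = (m_1, d_1) = (35, 14), so from here the quotients repeat a_1, a_2; the period length is 2.
Hence the expansion of sqrt(1239) is a_0 = 35 followed by the repeating block 5, 70 (period 2).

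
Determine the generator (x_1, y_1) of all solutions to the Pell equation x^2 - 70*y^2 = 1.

First expand sqrt(70) as a continued fraction. With x_i = (sqrt(70) + m_i)/d_i and (m_0, d_0) = (0, 1): a_0 = floor(sqrt(70)) = 8, since 8^2 = 64 <= 70 < 81 = 9^2.
Iterate m_{i+1} = d_i*a_i - m_i, d_{i+1} = (70 - m_{i+1}^2)/d_i, a_{i+1} = floor((a_0 + m_{i+1})/d_{i+1}):
  m_1 = 1*8 - 0 = 8, d_1 = (70 - 8^2)/1 = 6/1 = 6, a_1 = floor((8 + 8)/6) = 2.
  m_2 = 6*2 - 8 = 4, d_2 = (70 - 4^2)/6 = 54/6 = 9, a_2 = floor((8 + 4)/9) = 1.
  m_3 = 9*1 - 4 = 5, d_3 = (70 - 5^2)/9 = 45/9 = 5, a_3 = floor((8 + 5)/5) = 2.
  m_4 = 5*2 - 5 = 5, d_4 = (70 - 5^2)/5 = 45/5 = 9, a_4 = floor((8 + 5)/9) = 1.
  m_5 = 9*1 - 5 = 4, d_5 = (70 - 4^2)/9 = 54/9 = 6, a_5 = floor((8 + 4)/6) = 2.
  m_6 = 6*2 - 4 = 8, d_6 = (70 - 8^2)/6 = 6/6 = 1, a_6 = floor((8 + 8)/1) = 16.
  m_7 = 1*16 - 8 = 8, d_7 = (70 - 8^2)/1 = 6/1 = 6: (m_7, d_7) = (m_1, d_1) = (8, 6), so from here the quotients repeat a_1, ..., a_6; the period length is 6.
So sqrt(70) = [8; (2, 1, 2, 1, 2, 16)] with period length k = 6.
k is even, so the fundamental solution of x^2 - 70y^2 = 1 is (p_{k-1}, q_{k-1}) = (p_5, q_5); compute convergents through index 5.
Convergents (p_i = a_i*p_{i-1} + p_{i-2}, q_i = a_i*q_{i-1} + q_{i-2} with p_{-2}=0, p_{-1}=1, q_{-2}=1, q_{-1}=0):
  i=0: a_0=8, p_0 = 8*1 + 0 = 8, q_0 = 8*0 + 1 = 1.
  i=1: a_1=2, p_1 = 2*8 + 1 = 17, q_1 = 2*1 + 0 = 2.
  i=2: a_2=1, p_2 = 1*17 + 8 = 25, q_2 = 1*2 + 1 = 3.
  i=3: a_3=2, p_3 = 2*25 + 17 = 67, q_3 = 2*3 + 2 = 8.
  i=4: a_4=1, p_4 = 1*67 + 25 = 92, q_4 = 1*8 + 3 = 11.
  i=5: a_5=2, p_5 = 2*92 + 67 = 251, q_5 = 2*11 + 8 = 30.
Check: 251^2 - 70*30^2 = 63001 - 63000 = 1, so (x, y) = (251, 30) solves the equation, and by the theorem it is the least positive solution.

(x, y) = (251, 30)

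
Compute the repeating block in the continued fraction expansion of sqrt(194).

[13; (1, 12, 1, 26)]

Write x_i = (sqrt(194) + m_i)/d_i with (m_0, d_0) = (0, 1). a_0 = floor(sqrt(194)) = 13, since 13^2 = 169 <= 194 < 196 = 14^2.
Iterate m_{i+1} = d_i*a_i - m_i, d_{i+1} = (194 - m_{i+1}^2)/d_i, a_{i+1} = floor((a_0 + m_{i+1})/d_{i+1}):
  m_1 = 1*13 - 0 = 13, d_1 = (194 - 13^2)/1 = 25/1 = 25, a_1 = floor((13 + 13)/25) = 1.
  m_2 = 25*1 - 13 = 12, d_2 = (194 - 12^2)/25 = 50/25 = 2, a_2 = floor((13 + 12)/2) = 12.
  m_3 = 2*12 - 12 = 12, d_3 = (194 - 12^2)/2 = 50/2 = 25, a_3 = floor((13 + 12)/25) = 1.
  m_4 = 25*1 - 12 = 13, d_4 = (194 - 13^2)/25 = 25/25 = 1, a_4 = floor((13 + 13)/1) = 26.
  m_5 = 1*26 - 13 = 13, d_5 = (194 - 13^2)/1 = 25/1 = 25: (m_5, d_5) = (m_1, d_1) = (13, 25), so from here the quotients repeat a_1, ..., a_4; the period length is 4.
Hence the expansion of sqrt(194) is a_0 = 13 followed by the repeating block 1, 12, 1, 26 (period 4).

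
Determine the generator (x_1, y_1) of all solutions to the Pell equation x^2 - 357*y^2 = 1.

(x, y) = (3401, 180)

First expand sqrt(357) as a continued fraction. With x_i = (sqrt(357) + m_i)/d_i and (m_0, d_0) = (0, 1): a_0 = floor(sqrt(357)) = 18, since 18^2 = 324 <= 357 < 361 = 19^2.
Iterate m_{i+1} = d_i*a_i - m_i, d_{i+1} = (357 - m_{i+1}^2)/d_i, a_{i+1} = floor((a_0 + m_{i+1})/d_{i+1}):
  m_1 = 1*18 - 0 = 18, d_1 = (357 - 18^2)/1 = 33/1 = 33, a_1 = floor((18 + 18)/33) = 1.
  m_2 = 33*1 - 18 = 15, d_2 = (357 - 15^2)/33 = 132/33 = 4, a_2 = floor((18 + 15)/4) = 8.
  m_3 = 4*8 - 15 = 17, d_3 = (357 - 17^2)/4 = 68/4 = 17, a_3 = floor((18 + 17)/17) = 2.
  m_4 = 17*2 - 17 = 17, d_4 = (357 - 17^2)/17 = 68/17 = 4, a_4 = floor((18 + 17)/4) = 8.
  m_5 = 4*8 - 17 = 15, d_5 = (357 - 15^2)/4 = 132/4 = 33, a_5 = floor((18 + 15)/33) = 1.
  m_6 = 33*1 - 15 = 18, d_6 = (357 - 18^2)/33 = 33/33 = 1, a_6 = floor((18 + 18)/1) = 36.
  m_7 = 1*36 - 18 = 18, d_7 = (357 - 18^2)/1 = 33/1 = 33: (m_7, d_7) = (m_1, d_1) = (18, 33), so from here the quotients repeat a_1, ..., a_6; the period length is 6.
So sqrt(357) = [18; (1, 8, 2, 8, 1, 36)] with period length k = 6.
k is even, so the fundamental solution of x^2 - 357y^2 = 1 is (p_{k-1}, q_{k-1}) = (p_5, q_5); compute convergents through index 5.
Convergents (p_i = a_i*p_{i-1} + p_{i-2}, q_i = a_i*q_{i-1} + q_{i-2} with p_{-2}=0, p_{-1}=1, q_{-2}=1, q_{-1}=0):
  i=0: a_0=18, p_0 = 18*1 + 0 = 18, q_0 = 18*0 + 1 = 1.
  i=1: a_1=1, p_1 = 1*18 + 1 = 19, q_1 = 1*1 + 0 = 1.
  i=2: a_2=8, p_2 = 8*19 + 18 = 170, q_2 = 8*1 + 1 = 9.
  i=3: a_3=2, p_3 = 2*170 + 19 = 359, q_3 = 2*9 + 1 = 19.
  i=4: a_4=8, p_4 = 8*359 + 170 = 3042, q_4 = 8*19 + 9 = 161.
  i=5: a_5=1, p_5 = 1*3042 + 359 = 3401, q_5 = 1*161 + 19 = 180.
Check: 3401^2 - 357*180^2 = 11566801 - 11566800 = 1, so (x, y) = (3401, 180) solves the equation, and by the theorem it is the least positive solution.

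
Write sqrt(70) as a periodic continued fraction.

Write x_i = (sqrt(70) + m_i)/d_i with (m_0, d_0) = (0, 1). a_0 = floor(sqrt(70)) = 8, since 8^2 = 64 <= 70 < 81 = 9^2.
Iterate m_{i+1} = d_i*a_i - m_i, d_{i+1} = (70 - m_{i+1}^2)/d_i, a_{i+1} = floor((a_0 + m_{i+1})/d_{i+1}):
  m_1 = 1*8 - 0 = 8, d_1 = (70 - 8^2)/1 = 6/1 = 6, a_1 = floor((8 + 8)/6) = 2.
  m_2 = 6*2 - 8 = 4, d_2 = (70 - 4^2)/6 = 54/6 = 9, a_2 = floor((8 + 4)/9) = 1.
  m_3 = 9*1 - 4 = 5, d_3 = (70 - 5^2)/9 = 45/9 = 5, a_3 = floor((8 + 5)/5) = 2.
  m_4 = 5*2 - 5 = 5, d_4 = (70 - 5^2)/5 = 45/5 = 9, a_4 = floor((8 + 5)/9) = 1.
  m_5 = 9*1 - 5 = 4, d_5 = (70 - 4^2)/9 = 54/9 = 6, a_5 = floor((8 + 4)/6) = 2.
  m_6 = 6*2 - 4 = 8, d_6 = (70 - 8^2)/6 = 6/6 = 1, a_6 = floor((8 + 8)/1) = 16.
  m_7 = 1*16 - 8 = 8, d_7 = (70 - 8^2)/1 = 6/1 = 6: (m_7, d_7) = (m_1, d_1) = (8, 6), so from here the quotients repeat a_1, ..., a_6; the period length is 6.
Hence the expansion of sqrt(70) is a_0 = 8 followed by the repeating block 2, 1, 2, 1, 2, 16 (period 6).

[8; (2, 1, 2, 1, 2, 16)]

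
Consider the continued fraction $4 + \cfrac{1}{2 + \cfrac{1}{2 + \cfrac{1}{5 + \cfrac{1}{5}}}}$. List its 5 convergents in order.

4/1, 9/2, 22/5, 119/27, 617/140

Using the convergent recurrence p_i = a_i*p_{i-1} + p_{i-2}, q_i = a_i*q_{i-1} + q_{i-2} with p_{-2}=0, p_{-1}=1, q_{-2}=1, q_{-1}=0:
  i=0: a_0=4, p_0 = 4*1 + 0 = 4, q_0 = 4*0 + 1 = 1.
  i=1: a_1=2, p_1 = 2*4 + 1 = 9, q_1 = 2*1 + 0 = 2.
  i=2: a_2=2, p_2 = 2*9 + 4 = 22, q_2 = 2*2 + 1 = 5.
  i=3: a_3=5, p_3 = 5*22 + 9 = 119, q_3 = 5*5 + 2 = 27.
  i=4: a_4=5, p_4 = 5*119 + 22 = 617, q_4 = 5*27 + 5 = 140.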